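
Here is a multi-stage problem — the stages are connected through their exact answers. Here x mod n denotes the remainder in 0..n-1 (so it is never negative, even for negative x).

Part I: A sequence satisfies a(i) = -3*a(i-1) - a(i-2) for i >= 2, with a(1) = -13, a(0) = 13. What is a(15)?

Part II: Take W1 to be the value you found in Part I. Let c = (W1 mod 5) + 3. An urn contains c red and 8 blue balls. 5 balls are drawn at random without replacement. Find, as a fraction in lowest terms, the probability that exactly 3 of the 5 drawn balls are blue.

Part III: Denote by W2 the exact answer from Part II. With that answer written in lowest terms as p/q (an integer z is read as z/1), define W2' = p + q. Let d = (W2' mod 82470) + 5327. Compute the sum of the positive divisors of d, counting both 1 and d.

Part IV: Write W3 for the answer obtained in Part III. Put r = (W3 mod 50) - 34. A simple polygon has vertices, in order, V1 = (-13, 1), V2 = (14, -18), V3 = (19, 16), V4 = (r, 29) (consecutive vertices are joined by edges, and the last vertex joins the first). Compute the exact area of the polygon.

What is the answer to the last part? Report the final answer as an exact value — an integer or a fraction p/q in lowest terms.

962

Part I: a(2) = -3*(-13) - 1*(13) = 26; iterating: a(2)=26, a(3)=-65, a(4)=169, a(5)=-442, a(6)=1157, a(7)=-3029, a(8)=7930, a(9)=-20761, a(10)=54353, a(11)=-142298, a(12)=372541, a(13)=-975325, a(14)=2553434, a(15)=-6684977; answer -6684977
Part II: W1 = -6684977; c = 6; total draws C(14,5) = 2002; favorable C(8,3)*C(6,2) = 840; P = 60/143; answer 60/143
Part III: W2 = 60/143; threaded value p + q = 203; d = 5530; 5530 = 2 * 5 * 7 * 79; sigma = (1 + 2) * (1 + 5) * (1 + 7) * (1 + 79) = 3 * 6 * 8 * 80 = 11520; answer 11520
Part IV: W3 = 11520; r = -14; cross terms: (-13*-18 - 14*1)=220, (14*16 - 19*-18)=566, (19*29 - -14*16)=775, (-14*1 - -13*29)=363; twice the area = |1924| = 1924; area = 962; answer 962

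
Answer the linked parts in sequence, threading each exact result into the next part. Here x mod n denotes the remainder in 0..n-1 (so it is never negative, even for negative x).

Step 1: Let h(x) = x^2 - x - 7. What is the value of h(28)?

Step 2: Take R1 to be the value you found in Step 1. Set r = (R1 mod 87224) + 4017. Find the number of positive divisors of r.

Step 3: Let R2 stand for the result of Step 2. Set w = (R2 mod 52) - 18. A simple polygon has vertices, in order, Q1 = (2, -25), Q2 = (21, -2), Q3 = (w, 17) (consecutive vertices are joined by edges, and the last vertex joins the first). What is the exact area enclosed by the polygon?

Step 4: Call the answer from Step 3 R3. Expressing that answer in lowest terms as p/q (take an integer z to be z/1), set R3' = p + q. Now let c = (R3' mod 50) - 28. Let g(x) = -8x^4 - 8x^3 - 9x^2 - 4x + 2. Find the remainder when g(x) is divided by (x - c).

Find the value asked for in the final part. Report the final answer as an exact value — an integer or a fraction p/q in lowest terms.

-12442

Step 1: 1*(28)^2 - 1*(28)^1 - 7 = (784) + (-28) + (-7) = 749; answer 749
Step 2: R1 = 749; r = 4766; 4766 = 2 * 2383; number of divisors = (1+1) * (1+1) = 4; answer 4
Step 3: R2 = 4; w = -14; cross terms: (2*-2 - 21*-25)=521, (21*17 - -14*-2)=329, (-14*-25 - 2*17)=316; twice the area = |1166| = 1166; area = 583; answer 583
Step 4: R3 = 583; threaded value p + q = 584; c = 6; remainder = value at the root: -8*(6)^4 - 8*(6)^3 - 9*(6)^2 - 4*(6)^1 + 2 = (-10368) + (-1728) + (-324) + (-24) + (2) = -12442; answer -12442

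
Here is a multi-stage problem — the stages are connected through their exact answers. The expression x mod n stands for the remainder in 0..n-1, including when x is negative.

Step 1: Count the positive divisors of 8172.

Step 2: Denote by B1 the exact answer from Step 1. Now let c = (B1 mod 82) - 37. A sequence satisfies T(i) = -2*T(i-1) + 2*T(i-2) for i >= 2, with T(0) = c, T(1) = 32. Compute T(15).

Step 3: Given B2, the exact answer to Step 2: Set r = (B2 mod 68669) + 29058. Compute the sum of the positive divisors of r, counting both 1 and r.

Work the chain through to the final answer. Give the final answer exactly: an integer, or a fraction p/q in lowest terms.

172800

Step 1: 8172 = 2^2 * 3^2 * 227; number of divisors = (2+1) * (2+1) * (1+1) = 18; answer 18
Step 2: B1 = 18; c = -19; T(2) = -2*(32) + 2*(-19) = -102; iterating: T(2)=-102, T(3)=268, T(4)=-740, T(5)=2016, T(6)=-5512, T(7)=15056, T(8)=-41136, T(9)=112384, T(10)=-307040, T(11)=838848, T(12)=-2291776, T(13)=6261248, T(14)=-17106048, T(15)=46734592; answer 46734592
Step 3: B2 = 46734592; r = 68730; 68730 = 2 * 3 * 5 * 29 * 79; sigma = (1 + 2) * (1 + 3) * (1 + 5) * (1 + 29) * (1 + 79) = 3 * 4 * 6 * 30 * 80 = 172800; answer 172800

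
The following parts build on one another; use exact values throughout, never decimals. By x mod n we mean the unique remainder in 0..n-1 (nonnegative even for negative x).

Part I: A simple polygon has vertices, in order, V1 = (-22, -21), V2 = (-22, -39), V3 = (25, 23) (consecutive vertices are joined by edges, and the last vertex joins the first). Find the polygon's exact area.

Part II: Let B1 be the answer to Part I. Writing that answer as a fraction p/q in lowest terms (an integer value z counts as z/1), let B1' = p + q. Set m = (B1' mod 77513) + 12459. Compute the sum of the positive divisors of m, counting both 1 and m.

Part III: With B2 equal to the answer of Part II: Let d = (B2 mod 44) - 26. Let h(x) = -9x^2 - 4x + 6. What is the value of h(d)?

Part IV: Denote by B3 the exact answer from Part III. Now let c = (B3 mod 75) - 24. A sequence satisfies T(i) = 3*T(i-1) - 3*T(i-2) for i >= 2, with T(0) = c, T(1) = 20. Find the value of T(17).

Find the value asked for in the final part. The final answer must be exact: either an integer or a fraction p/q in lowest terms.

-124659

Part I: cross terms: (-22*-39 - -22*-21)=396, (-22*23 - 25*-39)=469, (25*-21 - -22*23)=-19; twice the area = |846| = 846; area = 423; answer 423
Part II: B1 = 423; threaded value p + q = 424; m = 12883; 12883 = 13 * 991; sigma = (1 + 13) * (1 + 991) = 14 * 992 = 13888; answer 13888
Part III: B2 = 13888; d = 2; -9*(2)^2 - 4*(2)^1 + 6 = (-36) + (-8) + (6) = -38; answer -38
Part IV: B3 = -38; c = 13; T(2) = 3*(20) - 3*(13) = 21; iterating: T(2)=21, T(3)=3, T(4)=-54, T(5)=-171, T(6)=-351, T(7)=-540, T(8)=-567, T(9)=-81, T(10)=1458, T(11)=4617, T(12)=9477, T(13)=14580, T(14)=15309, T(15)=2187, T(16)=-39366, T(17)=-124659; answer -124659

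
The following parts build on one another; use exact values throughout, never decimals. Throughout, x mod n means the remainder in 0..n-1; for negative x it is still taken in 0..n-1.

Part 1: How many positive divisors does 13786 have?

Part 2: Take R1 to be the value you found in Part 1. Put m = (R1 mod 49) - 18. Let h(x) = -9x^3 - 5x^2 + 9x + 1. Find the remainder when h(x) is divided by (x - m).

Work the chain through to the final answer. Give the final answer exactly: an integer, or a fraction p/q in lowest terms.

8411

Part 1: 13786 = 2 * 61 * 113; number of divisors = (1+1) * (1+1) * (1+1) = 8; answer 8
Part 2: R1 = 8; m = -10; remainder = value at the root: -9*(-10)^3 - 5*(-10)^2 + 9*(-10)^1 + 1 = (9000) + (-500) + (-90) + (1) = 8411; answer 8411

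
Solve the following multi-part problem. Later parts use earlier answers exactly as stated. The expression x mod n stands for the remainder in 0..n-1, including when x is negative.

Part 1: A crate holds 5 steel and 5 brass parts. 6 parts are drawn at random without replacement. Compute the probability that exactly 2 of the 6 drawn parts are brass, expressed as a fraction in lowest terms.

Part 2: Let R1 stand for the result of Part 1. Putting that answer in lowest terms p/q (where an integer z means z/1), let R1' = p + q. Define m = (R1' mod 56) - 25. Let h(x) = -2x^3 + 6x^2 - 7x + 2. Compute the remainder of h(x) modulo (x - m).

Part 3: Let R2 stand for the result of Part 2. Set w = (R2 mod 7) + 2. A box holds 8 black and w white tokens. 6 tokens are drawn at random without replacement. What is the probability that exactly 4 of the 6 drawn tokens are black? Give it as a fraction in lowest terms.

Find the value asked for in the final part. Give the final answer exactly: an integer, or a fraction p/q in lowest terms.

Part 1: total draws C(10,6) = 210; favorable C(5,2)*C(5,4) = 50; P = 5/21; answer 5/21
Part 2: R1 = 5/21; threaded value p + q = 26; m = 1; remainder = value at the root: -2*(1)^3 + 6*(1)^2 - 7*(1)^1 + 2 = (-2) + (6) + (-7) + (2) = -1; answer -1
Part 3: R2 = -1; w = 8; total draws C(16,6) = 8008; favorable C(8,4)*C(8,2) = 1960; P = 35/143; answer 35/143

35/143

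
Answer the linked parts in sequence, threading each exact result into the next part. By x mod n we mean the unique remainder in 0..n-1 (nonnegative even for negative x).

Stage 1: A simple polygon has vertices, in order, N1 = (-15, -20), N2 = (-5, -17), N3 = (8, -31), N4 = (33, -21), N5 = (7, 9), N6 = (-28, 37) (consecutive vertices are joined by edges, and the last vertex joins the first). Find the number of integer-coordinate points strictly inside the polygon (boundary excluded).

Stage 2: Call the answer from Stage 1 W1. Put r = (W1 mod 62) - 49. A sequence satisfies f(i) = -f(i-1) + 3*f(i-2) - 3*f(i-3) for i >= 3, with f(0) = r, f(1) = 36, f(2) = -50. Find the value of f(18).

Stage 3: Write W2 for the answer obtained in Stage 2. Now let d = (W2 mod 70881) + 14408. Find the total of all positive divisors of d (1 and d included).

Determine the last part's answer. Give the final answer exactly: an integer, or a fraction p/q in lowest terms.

143640

Stage 1: cross terms: (-15*-17 - -5*-20)=155, (-5*-31 - 8*-17)=291, (8*-21 - 33*-31)=855, (33*9 - 7*-21)=444, (7*37 - -28*9)=511, (-28*-20 - -15*37)=1115; twice the area = |3371| = 3371; area = 3371/2; boundary points = 1 + 1 + 5 + 2 + 7 + 1 = 17; strictly interior points = area - boundary/2 + 1 = 1678; answer 1678
Stage 2: W1 = 1678; r = -45; f(3) = -1*(-50) + 3*(36) - 3*(-45) = 293; iterating: f(3)=293, f(4)=-551, f(5)=1580, f(6)=-4112, f(7)=10505, f(8)=-27581, f(9)=71432, f(10)=-185690, f(11)=482729, f(12)=-1254095, f(13)=3259352, f(14)=-8469824, f(15)=22010165, f(16)=-57197693, f(17)=148637660, f(18)=-386261234; answer -386261234
Stage 3: W2 = -386261234; d = 54624; 54624 = 2^5 * 3 * 569; sigma = (1 + 2 + 4 + 8 + 16 + 32) * (1 + 3) * (1 + 569) = 63 * 4 * 570 = 143640; answer 143640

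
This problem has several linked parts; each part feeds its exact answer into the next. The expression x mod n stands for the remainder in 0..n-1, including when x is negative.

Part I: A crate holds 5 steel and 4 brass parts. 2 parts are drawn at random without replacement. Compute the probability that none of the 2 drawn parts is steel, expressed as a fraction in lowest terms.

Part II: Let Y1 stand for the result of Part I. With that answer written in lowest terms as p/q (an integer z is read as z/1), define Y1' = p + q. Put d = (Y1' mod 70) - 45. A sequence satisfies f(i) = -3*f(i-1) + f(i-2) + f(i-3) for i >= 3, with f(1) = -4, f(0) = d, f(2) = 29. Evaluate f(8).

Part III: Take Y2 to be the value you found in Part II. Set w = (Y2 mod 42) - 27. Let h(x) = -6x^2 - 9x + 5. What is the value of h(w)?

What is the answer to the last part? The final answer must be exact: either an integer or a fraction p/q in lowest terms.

-562

Part I: total draws C(9,2) = 36; favorable C(4,2) = 6; P = 1/6; answer 1/6
Part II: Y1 = 1/6; threaded value p + q = 7; d = -38; f(3) = -3*(29) + 1*(-4) + 1*(-38) = -129; iterating: f(3)=-129, f(4)=412, f(5)=-1336, f(6)=4291, f(7)=-13797, f(8)=44346; answer 44346
Part III: Y2 = 44346; w = 9; -6*(9)^2 - 9*(9)^1 + 5 = (-486) + (-81) + (5) = -562; answer -562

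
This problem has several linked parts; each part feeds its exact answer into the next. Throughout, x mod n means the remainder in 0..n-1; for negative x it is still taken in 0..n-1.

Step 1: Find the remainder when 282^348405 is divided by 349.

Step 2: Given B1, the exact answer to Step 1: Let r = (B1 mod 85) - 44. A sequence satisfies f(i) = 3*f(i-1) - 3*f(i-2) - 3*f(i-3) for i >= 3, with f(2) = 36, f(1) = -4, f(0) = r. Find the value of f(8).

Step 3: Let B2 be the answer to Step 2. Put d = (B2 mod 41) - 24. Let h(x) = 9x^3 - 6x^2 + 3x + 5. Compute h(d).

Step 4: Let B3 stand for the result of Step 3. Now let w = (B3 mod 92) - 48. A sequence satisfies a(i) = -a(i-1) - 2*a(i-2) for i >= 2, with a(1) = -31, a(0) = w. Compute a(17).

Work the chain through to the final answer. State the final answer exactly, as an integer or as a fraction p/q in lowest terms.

Step 1: squarings mod 349: 282^1=282, 282^2=301, 282^4=210, 282^8=126, 282^16=171, 282^32=274, 282^64=41, 282^128=285, 282^256=257, 282^512=88, 282^1024=66, 282^2048=168, 282^4096=304, 282^8192=280, 282^16384=224, 282^32768=269, 282^65536=118, 282^131072=313, 282^262144=249; 282^348405 = 282^1 * 282^4 * 282^16 * 282^32 * 282^64 * 282^128 * 282^4096 * 282^16384 * 282^65536 * 282^262144 = 125 (mod 349); answer 125
Step 2: B1 = 125; r = -4; f(3) = 3*(36) - 3*(-4) - 3*(-4) = 132; iterating: f(3)=132, f(4)=300, f(5)=396, f(6)=-108, f(7)=-2412, f(8)=-8100; answer -8100
Step 3: B2 = -8100; d = -6; 9*(-6)^3 - 6*(-6)^2 + 3*(-6)^1 + 5 = (-1944) + (-216) + (-18) + (5) = -2173; answer -2173
Step 4: B3 = -2173; w = -13; a(2) = -1*(-31) - 2*(-13) = 57; iterating: a(2)=57, a(3)=5, a(4)=-119, a(5)=109, a(6)=129, a(7)=-347, a(8)=89, a(9)=605, a(10)=-783, a(11)=-427, a(12)=1993, a(13)=-1139, a(14)=-2847, a(15)=5125, a(16)=569, a(17)=-10819; answer -10819

-10819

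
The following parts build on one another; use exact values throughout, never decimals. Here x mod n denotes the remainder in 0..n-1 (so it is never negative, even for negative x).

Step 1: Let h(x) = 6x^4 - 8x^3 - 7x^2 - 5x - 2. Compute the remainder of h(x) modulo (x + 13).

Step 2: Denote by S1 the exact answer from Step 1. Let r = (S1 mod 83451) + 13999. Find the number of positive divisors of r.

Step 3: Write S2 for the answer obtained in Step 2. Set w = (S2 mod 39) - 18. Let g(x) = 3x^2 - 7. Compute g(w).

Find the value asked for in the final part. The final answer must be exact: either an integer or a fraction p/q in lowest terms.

761

Step 1: remainder = value at the root: 6*(-13)^4 - 8*(-13)^3 - 7*(-13)^2 - 5*(-13)^1 - 2 = (171366) + (17576) + (-1183) + (65) + (-2) = 187822; answer 187822
Step 2: S1 = 187822; r = 34919; 34919 is prime, so its only divisors are 1 and 34919; count = 2; answer 2
Step 3: S2 = 2; w = -16; 3*(-16)^2 - 7 = (768) + (-7) = 761; answer 761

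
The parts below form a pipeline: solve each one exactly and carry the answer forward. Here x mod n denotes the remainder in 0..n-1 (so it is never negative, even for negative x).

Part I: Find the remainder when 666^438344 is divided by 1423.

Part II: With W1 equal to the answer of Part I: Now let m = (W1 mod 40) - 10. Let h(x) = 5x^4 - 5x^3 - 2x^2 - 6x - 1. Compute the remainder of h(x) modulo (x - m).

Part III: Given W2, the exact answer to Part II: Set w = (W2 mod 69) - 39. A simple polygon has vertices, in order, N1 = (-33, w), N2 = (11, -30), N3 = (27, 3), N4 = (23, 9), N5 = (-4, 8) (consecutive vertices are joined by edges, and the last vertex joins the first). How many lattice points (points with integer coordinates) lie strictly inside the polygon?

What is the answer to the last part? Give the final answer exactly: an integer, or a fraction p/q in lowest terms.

1506

Part I: squarings mod 1423: 666^1=666, 666^2=1003, 666^4=1371, 666^8=1281, 666^16=242, 666^32=221, 666^64=459, 666^128=77, 666^256=237, 666^512=672, 666^1024=493, 666^2048=1139, 666^4096=968, 666^8192=690, 666^16384=818, 666^32768=314, 666^65536=409, 666^131072=790, 666^262144=826; 666^438344 = 666^8 * 666^64 * 666^4096 * 666^8192 * 666^32768 * 666^131072 * 666^262144 = 1175 (mod 1423); answer 1175
Part II: W1 = 1175; m = 5; remainder = value at the root: 5*(5)^4 - 5*(5)^3 - 2*(5)^2 - 6*(5)^1 - 1 = (3125) + (-625) + (-50) + (-30) + (-1) = 2419; answer 2419
Part III: W2 = 2419; w = -35; cross terms: (-33*-30 - 11*-35)=1375, (11*3 - 27*-30)=843, (27*9 - 23*3)=174, (23*8 - -4*9)=220, (-4*-35 - -33*8)=404; twice the area = |3016| = 3016; area = 1508; boundary points = 1 + 1 + 2 + 1 + 1 = 6; strictly interior points = area - boundary/2 + 1 = 1506; answer 1506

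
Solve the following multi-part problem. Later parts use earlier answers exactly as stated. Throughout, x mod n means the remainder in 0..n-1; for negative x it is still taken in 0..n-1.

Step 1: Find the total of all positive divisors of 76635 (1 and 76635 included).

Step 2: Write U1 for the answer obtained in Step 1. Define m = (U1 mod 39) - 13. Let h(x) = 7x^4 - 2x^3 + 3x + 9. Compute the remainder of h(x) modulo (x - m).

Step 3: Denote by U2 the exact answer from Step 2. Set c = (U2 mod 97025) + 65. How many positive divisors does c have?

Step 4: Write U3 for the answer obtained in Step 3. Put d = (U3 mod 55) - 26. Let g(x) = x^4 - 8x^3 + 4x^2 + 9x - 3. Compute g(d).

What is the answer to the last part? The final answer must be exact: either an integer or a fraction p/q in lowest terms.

Step 1: 76635 = 3^2 * 5 * 13 * 131; sigma = (1 + 3 + 9) * (1 + 5) * (1 + 13) * (1 + 131) = 13 * 6 * 14 * 132 = 144144; answer 144144
Step 2: U1 = 144144; m = -13; remainder = value at the root: 7*(-13)^4 - 2*(-13)^3 + 3*(-13)^1 + 9 = (199927) + (4394) + (-39) + (9) = 204291; answer 204291
Step 3: U2 = 204291; c = 10306; 10306 = 2 * 5153; number of divisors = (1+1) * (1+1) = 4; answer 4
Step 4: U3 = 4; d = -22; 1*(-22)^4 - 8*(-22)^3 + 4*(-22)^2 + 9*(-22)^1 - 3 = (234256) + (85184) + (1936) + (-198) + (-3) = 321175; answer 321175

321175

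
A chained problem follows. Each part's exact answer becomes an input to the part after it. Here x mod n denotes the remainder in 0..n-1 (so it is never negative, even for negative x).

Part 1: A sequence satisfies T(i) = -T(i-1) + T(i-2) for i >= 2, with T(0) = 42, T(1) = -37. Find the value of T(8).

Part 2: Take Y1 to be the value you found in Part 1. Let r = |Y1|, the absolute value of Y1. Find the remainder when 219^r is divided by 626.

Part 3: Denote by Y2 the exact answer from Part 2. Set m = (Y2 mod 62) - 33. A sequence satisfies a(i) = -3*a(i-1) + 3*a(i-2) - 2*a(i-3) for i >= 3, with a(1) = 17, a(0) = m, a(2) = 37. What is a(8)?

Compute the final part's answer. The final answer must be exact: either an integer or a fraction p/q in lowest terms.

48985

Part 1: T(2) = -1*(-37) + 1*(42) = 79; iterating: T(2)=79, T(3)=-116, T(4)=195, T(5)=-311, T(6)=506, T(7)=-817, T(8)=1323; answer 1323
Part 2: Y1 = 1323; r = 1323; squarings mod 626: 219^1=219, 219^2=385, 219^4=489, 219^8=615, 219^16=121, 219^32=243, 219^64=205, 219^128=83, 219^256=3, 219^512=9, 219^1024=81; 219^1323 = 219^1 * 219^2 * 219^8 * 219^32 * 219^256 * 219^1024 = 273 (mod 626); answer 273
Part 3: Y2 = 273; m = -8; a(3) = -3*(37) + 3*(17) - 2*(-8) = -44; iterating: a(3)=-44, a(4)=209, a(5)=-833, a(6)=3214, a(7)=-12559, a(8)=48985; answer 48985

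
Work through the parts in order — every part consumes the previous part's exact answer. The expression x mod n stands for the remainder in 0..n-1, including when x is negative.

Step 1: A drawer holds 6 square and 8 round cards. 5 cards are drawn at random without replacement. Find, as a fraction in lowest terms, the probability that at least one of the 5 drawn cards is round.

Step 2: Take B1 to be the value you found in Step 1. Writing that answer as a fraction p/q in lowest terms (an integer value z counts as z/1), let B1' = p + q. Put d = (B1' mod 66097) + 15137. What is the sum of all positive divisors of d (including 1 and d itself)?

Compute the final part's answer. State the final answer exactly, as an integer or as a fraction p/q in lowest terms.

Step 1: total draws C(14,5) = 2002; complement C(6,5) = 6; favorable 2002 - 6 = 1996; P = 998/1001; answer 998/1001
Step 2: B1 = 998/1001; threaded value p + q = 1999; d = 17136; 17136 = 2^4 * 3^2 * 7 * 17; sigma = (1 + 2 + 4 + 8 + 16) * (1 + 3 + 9) * (1 + 7) * (1 + 17) = 31 * 13 * 8 * 18 = 58032; answer 58032

58032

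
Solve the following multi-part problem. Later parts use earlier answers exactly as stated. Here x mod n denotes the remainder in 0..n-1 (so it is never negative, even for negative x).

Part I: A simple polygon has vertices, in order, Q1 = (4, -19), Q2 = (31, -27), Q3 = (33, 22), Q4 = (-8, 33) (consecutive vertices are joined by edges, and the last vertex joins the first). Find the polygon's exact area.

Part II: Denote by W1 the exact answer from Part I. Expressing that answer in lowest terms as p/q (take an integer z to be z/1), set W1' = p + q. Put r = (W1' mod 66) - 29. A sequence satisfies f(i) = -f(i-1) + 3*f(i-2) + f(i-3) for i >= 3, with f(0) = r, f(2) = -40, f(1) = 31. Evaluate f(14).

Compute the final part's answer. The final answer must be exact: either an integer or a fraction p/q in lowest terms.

-617366

Part I: cross terms: (4*-27 - 31*-19)=481, (31*22 - 33*-27)=1573, (33*33 - -8*22)=1265, (-8*-19 - 4*33)=20; twice the area = |3339| = 3339; area = 3339/2; answer 3339/2
Part II: W1 = 3339/2; threaded value p + q = 3341; r = 12; f(3) = -1*(-40) + 3*(31) + 1*(12) = 145; iterating: f(3)=145, f(4)=-234, f(5)=629, f(6)=-1186, f(7)=2839, f(8)=-5768, f(9)=13099, f(10)=-27564, f(11)=61093, f(12)=-130686, f(13)=286401, f(14)=-617366; answer -617366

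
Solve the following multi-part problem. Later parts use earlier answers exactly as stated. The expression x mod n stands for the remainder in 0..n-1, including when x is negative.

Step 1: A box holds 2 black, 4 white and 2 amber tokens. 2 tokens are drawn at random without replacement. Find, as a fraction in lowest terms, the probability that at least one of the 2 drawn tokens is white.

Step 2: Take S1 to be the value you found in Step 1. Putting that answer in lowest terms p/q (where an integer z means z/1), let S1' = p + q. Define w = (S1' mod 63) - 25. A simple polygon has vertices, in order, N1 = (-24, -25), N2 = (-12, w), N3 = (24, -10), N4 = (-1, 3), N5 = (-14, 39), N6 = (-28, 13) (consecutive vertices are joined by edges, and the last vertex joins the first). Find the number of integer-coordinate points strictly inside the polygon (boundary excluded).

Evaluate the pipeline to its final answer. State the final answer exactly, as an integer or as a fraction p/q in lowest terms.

Step 1: total draws C(8,2) = 28; complement C(4,2) = 6; favorable 28 - 6 = 22; P = 11/14; answer 11/14
Step 2: S1 = 11/14; threaded value p + q = 25; w = 0; cross terms: (-24*0 - -12*-25)=-300, (-12*-10 - 24*0)=120, (24*3 - -1*-10)=62, (-1*39 - -14*3)=3, (-14*13 - -28*39)=910, (-28*-25 - -24*13)=1012; twice the area = |1807| = 1807; area = 1807/2; boundary points = 1 + 2 + 1 + 1 + 2 + 2 = 9; strictly interior points = area - boundary/2 + 1 = 900; answer 900

900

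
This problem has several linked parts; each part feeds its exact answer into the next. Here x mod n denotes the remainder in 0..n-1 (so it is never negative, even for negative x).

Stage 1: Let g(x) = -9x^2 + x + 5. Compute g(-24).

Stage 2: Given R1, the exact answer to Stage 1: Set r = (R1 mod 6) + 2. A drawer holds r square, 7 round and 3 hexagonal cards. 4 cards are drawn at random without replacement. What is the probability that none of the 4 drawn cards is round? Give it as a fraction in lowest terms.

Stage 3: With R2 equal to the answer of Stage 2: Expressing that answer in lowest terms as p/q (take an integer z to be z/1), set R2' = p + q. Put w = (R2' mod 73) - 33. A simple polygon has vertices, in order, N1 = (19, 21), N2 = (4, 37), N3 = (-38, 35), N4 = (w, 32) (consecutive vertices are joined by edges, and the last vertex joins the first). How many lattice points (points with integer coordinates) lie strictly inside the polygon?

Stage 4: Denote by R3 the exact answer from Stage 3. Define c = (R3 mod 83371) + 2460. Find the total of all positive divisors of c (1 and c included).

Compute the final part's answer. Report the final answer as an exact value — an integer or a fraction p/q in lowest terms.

Stage 1: -9*(-24)^2 + 1*(-24)^1 + 5 = (-5184) + (-24) + (5) = -5203; answer -5203
Stage 2: R1 = -5203; r = 7; total draws C(17,4) = 2380; favorable C(10,4) = 210; P = 3/34; answer 3/34
Stage 3: R2 = 3/34; threaded value p + q = 37; w = 4; cross terms: (19*37 - 4*21)=619, (4*35 - -38*37)=1546, (-38*32 - 4*35)=-1356, (4*21 - 19*32)=-524; twice the area = |285| = 285; area = 285/2; boundary points = 1 + 2 + 3 + 1 = 7; strictly interior points = area - boundary/2 + 1 = 140; answer 140
Stage 4: R3 = 140; c = 2600; 2600 = 2^3 * 5^2 * 13; sigma = (1 + 2 + 4 + 8) * (1 + 5 + 25) * (1 + 13) = 15 * 31 * 14 = 6510; answer 6510

6510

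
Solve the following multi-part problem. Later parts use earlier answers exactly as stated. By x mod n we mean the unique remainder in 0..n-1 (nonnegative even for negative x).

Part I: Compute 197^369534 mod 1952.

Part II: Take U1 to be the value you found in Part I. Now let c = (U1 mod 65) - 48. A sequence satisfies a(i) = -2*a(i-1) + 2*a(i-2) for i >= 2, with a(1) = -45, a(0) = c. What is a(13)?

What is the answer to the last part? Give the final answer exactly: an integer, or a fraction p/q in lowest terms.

Part I: squarings mod 1952: 197^1=197, 197^2=1721, 197^4=657, 197^8=257, 197^16=1633, 197^32=257, 197^64=1633, 197^128=257, 197^256=1633, 197^512=257, 197^1024=1633, 197^2048=257, 197^4096=1633, 197^8192=257, 197^16384=1633, 197^32768=257, 197^65536=1633, 197^131072=257, 197^262144=1633; 197^369534 = 197^2 * 197^4 * 197^8 * 197^16 * 197^32 * 197^64 * 197^256 * 197^512 * 197^8192 * 197^32768 * 197^65536 * 197^262144 = 489 (mod 1952); answer 489
Part II: U1 = 489; c = -14; a(2) = -2*(-45) + 2*(-14) = 62; iterating: a(2)=62, a(3)=-214, a(4)=552, a(5)=-1532, a(6)=4168, a(7)=-11400, a(8)=31136, a(9)=-85072, a(10)=232416, a(11)=-634976, a(12)=1734784, a(13)=-4739520; answer -4739520

-4739520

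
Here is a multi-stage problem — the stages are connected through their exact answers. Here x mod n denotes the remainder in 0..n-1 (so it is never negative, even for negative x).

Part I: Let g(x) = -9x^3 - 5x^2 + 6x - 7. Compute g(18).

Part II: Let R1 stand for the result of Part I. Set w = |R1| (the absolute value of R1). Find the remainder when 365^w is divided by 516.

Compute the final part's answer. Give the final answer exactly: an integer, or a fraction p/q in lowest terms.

269

Part I: -9*(18)^3 - 5*(18)^2 + 6*(18)^1 - 7 = (-52488) + (-1620) + (108) + (-7) = -54007; answer -54007
Part II: R1 = -54007; w = 54007; squarings mod 516: 365^1=365, 365^2=97, 365^4=121, 365^8=193, 365^16=97, 365^32=121, 365^64=193, 365^128=97, 365^256=121, 365^512=193, 365^1024=97, 365^2048=121, 365^4096=193, 365^8192=97, 365^16384=121, 365^32768=193; 365^54007 = 365^1 * 365^2 * 365^4 * 365^16 * 365^32 * 365^64 * 365^128 * 365^512 * 365^4096 * 365^16384 * 365^32768 = 269 (mod 516); answer 269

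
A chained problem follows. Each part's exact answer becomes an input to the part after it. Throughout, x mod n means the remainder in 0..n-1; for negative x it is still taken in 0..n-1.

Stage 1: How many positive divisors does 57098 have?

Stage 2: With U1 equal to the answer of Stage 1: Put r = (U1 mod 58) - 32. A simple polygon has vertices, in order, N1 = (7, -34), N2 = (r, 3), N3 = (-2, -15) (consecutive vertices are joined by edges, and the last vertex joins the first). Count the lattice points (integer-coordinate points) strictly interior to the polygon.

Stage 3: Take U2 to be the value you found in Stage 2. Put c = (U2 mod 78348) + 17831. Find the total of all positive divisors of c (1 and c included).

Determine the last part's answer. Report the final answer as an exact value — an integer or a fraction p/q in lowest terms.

Stage 1: 57098 = 2 * 28549; number of divisors = (1+1) * (1+1) = 4; answer 4
Stage 2: U1 = 4; r = -28; cross terms: (7*3 - -28*-34)=-931, (-28*-15 - -2*3)=426, (-2*-34 - 7*-15)=173; twice the area = |-332| = 332; area = 166; boundary points = 1 + 2 + 1 = 4; strictly interior points = area - boundary/2 + 1 = 165; answer 165
Stage 3: U2 = 165; c = 17996; 17996 = 2^2 * 11 * 409; sigma = (1 + 2 + 4) * (1 + 11) * (1 + 409) = 7 * 12 * 410 = 34440; answer 34440

34440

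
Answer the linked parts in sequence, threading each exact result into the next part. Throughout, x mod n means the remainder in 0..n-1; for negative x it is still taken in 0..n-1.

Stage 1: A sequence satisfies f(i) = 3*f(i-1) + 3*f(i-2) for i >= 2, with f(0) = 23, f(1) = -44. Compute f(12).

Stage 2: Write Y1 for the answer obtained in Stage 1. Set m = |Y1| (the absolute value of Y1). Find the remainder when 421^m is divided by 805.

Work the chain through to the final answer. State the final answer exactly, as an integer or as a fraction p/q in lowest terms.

596

Stage 1: f(2) = 3*(-44) + 3*(23) = -63; iterating: f(2)=-63, f(3)=-321, f(4)=-1152, f(5)=-4419, f(6)=-16713, f(7)=-63396, f(8)=-240327, f(9)=-911169, f(10)=-3454488, f(11)=-13096971, f(12)=-49654377; answer -49654377
Stage 2: Y1 = -49654377; m = 49654377; squarings mod 805: 421^1=421, 421^2=141, 421^4=561, 421^8=771, 421^16=351, 421^32=36, 421^64=491, 421^128=386, 421^256=71, 421^512=211, 421^1024=246, 421^2048=141, 421^4096=561, 421^8192=771, 421^16384=351, 421^32768=36, 421^65536=491, 421^131072=386, 421^262144=71, 421^524288=211, 421^1048576=246, 421^2097152=141, 421^4194304=561, 421^8388608=771, 421^16777216=351, 421^33554432=36; 421^49654377 = 421^1 * 421^8 * 421^32 * 421^64 * 421^512 * 421^2048 * 421^8192 * 421^32768 * 421^65536 * 421^262144 * 421^1048576 * 421^2097152 * 421^4194304 * 421^8388608 * 421^33554432 = 596 (mod 805); answer 596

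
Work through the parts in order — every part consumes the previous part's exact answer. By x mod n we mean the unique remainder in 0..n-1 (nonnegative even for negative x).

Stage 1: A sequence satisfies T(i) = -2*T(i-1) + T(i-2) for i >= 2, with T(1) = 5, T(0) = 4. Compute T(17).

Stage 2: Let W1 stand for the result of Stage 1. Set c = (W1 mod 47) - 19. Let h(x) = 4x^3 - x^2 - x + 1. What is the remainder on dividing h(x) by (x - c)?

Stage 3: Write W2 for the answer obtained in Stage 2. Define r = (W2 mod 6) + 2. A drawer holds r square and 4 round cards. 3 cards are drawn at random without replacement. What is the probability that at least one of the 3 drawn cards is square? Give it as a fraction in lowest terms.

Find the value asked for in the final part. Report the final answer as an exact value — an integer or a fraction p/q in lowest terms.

20/21

Stage 1: T(2) = -2*(5) + 1*(4) = -6; iterating: T(2)=-6, T(3)=17, T(4)=-40, T(5)=97, T(6)=-234, T(7)=565, T(8)=-1364, T(9)=3293, T(10)=-7950, T(11)=19193, T(12)=-46336, T(13)=111865, T(14)=-270066, T(15)=651997, T(16)=-1574060, T(17)=3800117; answer 3800117
Stage 2: W1 = 3800117; c = 7; remainder = value at the root: 4*(7)^3 - 1*(7)^2 - 1*(7)^1 + 1 = (1372) + (-49) + (-7) + (1) = 1317; answer 1317
Stage 3: W2 = 1317; r = 5; total draws C(9,3) = 84; complement C(4,3) = 4; favorable 84 - 4 = 80; P = 20/21; answer 20/21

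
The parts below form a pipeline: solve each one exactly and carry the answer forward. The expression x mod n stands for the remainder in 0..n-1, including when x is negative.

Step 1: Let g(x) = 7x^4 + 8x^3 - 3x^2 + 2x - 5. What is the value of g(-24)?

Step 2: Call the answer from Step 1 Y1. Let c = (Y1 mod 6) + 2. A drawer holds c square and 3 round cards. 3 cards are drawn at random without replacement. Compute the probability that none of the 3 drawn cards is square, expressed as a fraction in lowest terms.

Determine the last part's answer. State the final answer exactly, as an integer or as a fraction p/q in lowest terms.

Step 1: 7*(-24)^4 + 8*(-24)^3 - 3*(-24)^2 + 2*(-24)^1 - 5 = (2322432) + (-110592) + (-1728) + (-48) + (-5) = 2210059; answer 2210059
Step 2: Y1 = 2210059; c = 3; total draws C(6,3) = 20; favorable C(3,3) = 1; P = 1/20; answer 1/20

1/20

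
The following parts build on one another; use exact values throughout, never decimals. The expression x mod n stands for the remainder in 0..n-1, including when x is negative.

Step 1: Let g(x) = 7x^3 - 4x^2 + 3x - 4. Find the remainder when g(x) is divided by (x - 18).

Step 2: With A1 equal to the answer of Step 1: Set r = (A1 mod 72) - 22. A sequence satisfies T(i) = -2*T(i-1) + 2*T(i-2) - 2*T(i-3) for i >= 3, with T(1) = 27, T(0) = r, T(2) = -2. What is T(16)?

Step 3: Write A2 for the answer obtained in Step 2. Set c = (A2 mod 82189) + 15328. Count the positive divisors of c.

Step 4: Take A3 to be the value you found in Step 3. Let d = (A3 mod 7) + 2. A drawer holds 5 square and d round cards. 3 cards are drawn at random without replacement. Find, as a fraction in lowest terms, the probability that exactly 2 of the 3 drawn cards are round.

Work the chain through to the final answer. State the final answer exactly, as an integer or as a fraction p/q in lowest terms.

15/56

Step 1: remainder = value at the root: 7*(18)^3 - 4*(18)^2 + 3*(18)^1 - 4 = (40824) + (-1296) + (54) + (-4) = 39578; answer 39578
Step 2: A1 = 39578; r = 28; T(3) = -2*(-2) + 2*(27) - 2*(28) = 2; iterating: T(3)=2, T(4)=-62, T(5)=132, T(6)=-392, T(7)=1172, T(8)=-3392, T(9)=9912, T(10)=-28952, T(11)=84512, T(12)=-246752, T(13)=720432, T(14)=-2103392, T(15)=6141152, T(16)=-17929952; answer -17929952
Step 3: A2 = -17929952; c = 84767; 84767 = 29 * 37 * 79; number of divisors = (1+1) * (1+1) * (1+1) = 8; answer 8
Step 4: A3 = 8; d = 3; total draws C(8,3) = 56; favorable C(3,2)*C(5,1) = 15; P = 15/56; answer 15/56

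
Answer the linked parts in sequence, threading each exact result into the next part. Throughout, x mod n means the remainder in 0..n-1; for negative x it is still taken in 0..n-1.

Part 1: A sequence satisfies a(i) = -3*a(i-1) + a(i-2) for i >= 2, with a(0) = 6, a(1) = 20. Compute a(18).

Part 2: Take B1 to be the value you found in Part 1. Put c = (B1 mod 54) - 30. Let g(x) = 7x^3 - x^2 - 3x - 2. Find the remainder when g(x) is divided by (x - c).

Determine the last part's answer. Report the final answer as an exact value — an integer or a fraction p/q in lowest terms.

-97274

Part 1: a(2) = -3*(20) + 1*(6) = -54; iterating: a(2)=-54, a(3)=182, a(4)=-600, a(5)=1982, a(6)=-6546, a(7)=21620, a(8)=-71406, a(9)=235838, a(10)=-778920, a(11)=2572598, a(12)=-8496714, a(13)=28062740, a(14)=-92684934, a(15)=306117542, a(16)=-1011037560, a(17)=3339230222, a(18)=-11028728226; answer -11028728226
Part 2: B1 = -11028728226; c = -24; remainder = value at the root: 7*(-24)^3 - 1*(-24)^2 - 3*(-24)^1 - 2 = (-96768) + (-576) + (72) + (-2) = -97274; answer -97274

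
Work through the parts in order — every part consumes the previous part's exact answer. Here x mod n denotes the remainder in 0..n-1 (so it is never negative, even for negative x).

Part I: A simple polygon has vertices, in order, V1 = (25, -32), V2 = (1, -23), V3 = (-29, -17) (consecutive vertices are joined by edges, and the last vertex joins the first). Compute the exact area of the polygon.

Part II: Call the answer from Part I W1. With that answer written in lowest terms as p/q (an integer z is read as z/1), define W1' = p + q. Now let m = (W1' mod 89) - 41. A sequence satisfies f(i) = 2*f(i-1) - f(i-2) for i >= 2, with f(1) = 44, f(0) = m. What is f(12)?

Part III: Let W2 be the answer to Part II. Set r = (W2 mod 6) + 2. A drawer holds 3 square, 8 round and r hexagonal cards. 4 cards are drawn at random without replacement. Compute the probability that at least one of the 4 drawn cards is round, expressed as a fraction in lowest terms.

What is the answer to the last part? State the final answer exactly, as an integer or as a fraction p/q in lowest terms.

Part I: cross terms: (25*-23 - 1*-32)=-543, (1*-17 - -29*-23)=-684, (-29*-32 - 25*-17)=1353; twice the area = |126| = 126; area = 63; answer 63
Part II: W1 = 63; threaded value p + q = 64; m = 23; f(2) = 2*(44) - 1*(23) = 65; iterating: f(2)=65, f(3)=86, f(4)=107, f(5)=128, f(6)=149, f(7)=170, f(8)=191, f(9)=212, f(10)=233, f(11)=254, f(12)=275; answer 275
Part III: W2 = 275; r = 7; total draws C(18,4) = 3060; complement C(10,4) = 210; favorable 3060 - 210 = 2850; P = 95/102; answer 95/102

95/102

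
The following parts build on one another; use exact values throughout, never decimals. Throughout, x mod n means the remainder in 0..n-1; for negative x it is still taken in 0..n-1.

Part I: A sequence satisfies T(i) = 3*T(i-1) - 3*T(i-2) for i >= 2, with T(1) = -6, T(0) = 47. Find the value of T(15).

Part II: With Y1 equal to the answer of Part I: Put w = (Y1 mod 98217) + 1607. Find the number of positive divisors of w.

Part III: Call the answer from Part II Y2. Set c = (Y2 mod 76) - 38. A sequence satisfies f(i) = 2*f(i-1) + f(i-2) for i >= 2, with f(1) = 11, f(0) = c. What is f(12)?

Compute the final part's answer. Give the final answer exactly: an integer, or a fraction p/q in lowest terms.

Part I: T(2) = 3*(-6) - 3*(47) = -159; iterating: T(2)=-159, T(3)=-459, T(4)=-900, T(5)=-1323, T(6)=-1269, T(7)=162, T(8)=4293, T(9)=12393, T(10)=24300, T(11)=35721, T(12)=34263, T(13)=-4374, T(14)=-115911, T(15)=-334611; answer -334611
Part II: Y1 = -334611; w = 59864; 59864 = 2^3 * 7 * 1069; number of divisors = (3+1) * (1+1) * (1+1) = 16; answer 16
Part III: Y2 = 16; c = -22; f(2) = 2*(11) + 1*(-22) = 0; iterating: f(2)=0, f(3)=11, f(4)=22, f(5)=55, f(6)=132, f(7)=319, f(8)=770, f(9)=1859, f(10)=4488, f(11)=10835, f(12)=26158; answer 26158

26158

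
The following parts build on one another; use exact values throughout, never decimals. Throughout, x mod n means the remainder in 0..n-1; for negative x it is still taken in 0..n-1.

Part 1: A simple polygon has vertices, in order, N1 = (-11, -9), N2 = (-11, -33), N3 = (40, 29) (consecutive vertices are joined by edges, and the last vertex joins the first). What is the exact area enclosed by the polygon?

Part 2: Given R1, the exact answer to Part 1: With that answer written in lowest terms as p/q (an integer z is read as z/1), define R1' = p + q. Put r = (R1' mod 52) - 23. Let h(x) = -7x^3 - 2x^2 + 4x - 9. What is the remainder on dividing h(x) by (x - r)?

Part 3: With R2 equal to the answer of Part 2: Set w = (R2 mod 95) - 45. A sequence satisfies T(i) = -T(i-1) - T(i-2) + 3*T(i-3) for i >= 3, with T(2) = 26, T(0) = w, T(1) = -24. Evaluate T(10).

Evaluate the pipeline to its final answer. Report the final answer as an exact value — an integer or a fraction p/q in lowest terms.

Part 1: cross terms: (-11*-33 - -11*-9)=264, (-11*29 - 40*-33)=1001, (40*-9 - -11*29)=-41; twice the area = |1224| = 1224; area = 612; answer 612
Part 2: R1 = 612; threaded value p + q = 613; r = 18; remainder = value at the root: -7*(18)^3 - 2*(18)^2 + 4*(18)^1 - 9 = (-40824) + (-648) + (72) + (-9) = -41409; answer -41409
Part 3: R2 = -41409; w = -34; T(3) = -1*(26) - 1*(-24) + 3*(-34) = -104; iterating: T(3)=-104, T(4)=6, T(5)=176, T(6)=-494, T(7)=336, T(8)=686, T(9)=-2504, T(10)=2826; answer 2826

2826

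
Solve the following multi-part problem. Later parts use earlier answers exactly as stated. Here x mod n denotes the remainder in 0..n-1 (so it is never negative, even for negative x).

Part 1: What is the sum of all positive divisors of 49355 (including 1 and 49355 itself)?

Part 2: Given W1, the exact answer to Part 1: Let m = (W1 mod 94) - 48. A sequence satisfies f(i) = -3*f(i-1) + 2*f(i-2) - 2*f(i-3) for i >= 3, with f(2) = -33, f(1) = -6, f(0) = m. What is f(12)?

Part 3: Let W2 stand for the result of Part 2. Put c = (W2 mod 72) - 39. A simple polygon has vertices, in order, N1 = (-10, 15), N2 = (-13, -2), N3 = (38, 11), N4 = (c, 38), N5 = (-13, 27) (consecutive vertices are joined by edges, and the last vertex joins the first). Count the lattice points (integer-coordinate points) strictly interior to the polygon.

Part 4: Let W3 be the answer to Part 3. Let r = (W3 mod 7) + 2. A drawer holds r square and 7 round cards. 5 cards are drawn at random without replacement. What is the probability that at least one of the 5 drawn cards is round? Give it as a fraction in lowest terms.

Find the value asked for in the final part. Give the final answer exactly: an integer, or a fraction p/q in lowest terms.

Part 1: 49355 = 5 * 9871; sigma = (1 + 5) * (1 + 9871) = 6 * 9872 = 59232; answer 59232
Part 2: W1 = 59232; m = -36; f(3) = -3*(-33) + 2*(-6) - 2*(-36) = 159; iterating: f(3)=159, f(4)=-531, f(5)=1977, f(6)=-7311, f(7)=26949, f(8)=-99423, f(9)=366789, f(10)=-1353111, f(11)=4991757, f(12)=-18415071; answer -18415071
Part 3: W2 = -18415071; c = -30; cross terms: (-10*-2 - -13*15)=215, (-13*11 - 38*-2)=-67, (38*38 - -30*11)=1774, (-30*27 - -13*38)=-316, (-13*15 - -10*27)=75; twice the area = |1681| = 1681; area = 1681/2; boundary points = 1 + 1 + 1 + 1 + 3 = 7; strictly interior points = area - boundary/2 + 1 = 838; answer 838
Part 4: W3 = 838; r = 7; total draws C(14,5) = 2002; complement C(7,5) = 21; favorable 2002 - 21 = 1981; P = 283/286; answer 283/286

283/286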